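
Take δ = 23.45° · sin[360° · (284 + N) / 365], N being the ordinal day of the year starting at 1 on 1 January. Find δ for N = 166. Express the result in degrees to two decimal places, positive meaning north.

360 × (284 + 166) / 365 = 443.836°; sin(443.836°) = 0.9942.
δ = 23.45 × 0.9942 = 23.314° ≈ +23.31°.

+23.31°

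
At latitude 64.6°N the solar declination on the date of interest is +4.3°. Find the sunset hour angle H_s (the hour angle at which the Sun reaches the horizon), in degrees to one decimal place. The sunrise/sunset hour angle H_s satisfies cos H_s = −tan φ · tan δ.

cos H_s = −tan(64.6°) · tan(4.3°) = -0.1584, so H_s = arccos(-0.1584) = 99.11°.

99.1°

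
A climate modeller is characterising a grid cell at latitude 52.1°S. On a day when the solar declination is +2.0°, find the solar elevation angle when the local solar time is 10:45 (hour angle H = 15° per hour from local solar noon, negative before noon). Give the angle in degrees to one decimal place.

33.6°

Hour angle H = 15° × (10.75 − 12) = -18.75°.
With φ = -52.1°, δ = 2.0°, H = -18.75°: sin φ sin δ = -0.0275, cos φ cos δ cos H = 0.5813, so cos θ_z = 0.5538.
θ_z = arccos(0.5538) = 56.37°, so the elevation is 90° − 56.37° = 33.63°.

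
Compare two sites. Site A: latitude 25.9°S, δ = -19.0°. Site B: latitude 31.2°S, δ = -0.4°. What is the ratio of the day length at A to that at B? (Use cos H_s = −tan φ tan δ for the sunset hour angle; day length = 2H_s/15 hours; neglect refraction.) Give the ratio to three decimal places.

A: H_s = arccos(−tan -25.9° · tan -19.0°) = 99.62°, so 2H_s/15 = 13.2827 h.
B: H_s = arccos(−tan -31.2° · tan -0.4°) = 90.24°, so 2H_s/15 = 12.0320 h.
Ratio A/B = 13.2827 / 12.0320 = 1.1039.

1.104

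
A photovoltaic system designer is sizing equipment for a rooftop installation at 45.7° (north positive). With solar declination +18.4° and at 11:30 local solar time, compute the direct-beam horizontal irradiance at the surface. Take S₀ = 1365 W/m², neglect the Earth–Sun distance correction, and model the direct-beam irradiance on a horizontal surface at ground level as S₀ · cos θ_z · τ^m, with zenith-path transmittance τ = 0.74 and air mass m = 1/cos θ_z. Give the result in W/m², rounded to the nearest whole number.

Hour angle H = 15° × (11.5 − 12) = -7.50°.
cos θ_z = sin φ sin δ + cos φ cos δ cos H = (0.7157)(0.3156) + (0.6984)(0.9489)(0.9914) = 0.8829.
Air mass m = 1/cos θ_z = 1/0.8829 = 1.133; τ^m = 0.74^1.133 = 0.7110.
Surface direct beam = 1365 × 0.8829 × 0.7110 = 856.87 W/m².

857 W/m²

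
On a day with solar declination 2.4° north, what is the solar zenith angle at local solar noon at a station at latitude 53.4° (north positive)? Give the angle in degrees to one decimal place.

At local solar noon the hour angle is zero, so the zenith angle is |φ − δ| = |53.4° − (2.4°)| = 51.0°.

51.0°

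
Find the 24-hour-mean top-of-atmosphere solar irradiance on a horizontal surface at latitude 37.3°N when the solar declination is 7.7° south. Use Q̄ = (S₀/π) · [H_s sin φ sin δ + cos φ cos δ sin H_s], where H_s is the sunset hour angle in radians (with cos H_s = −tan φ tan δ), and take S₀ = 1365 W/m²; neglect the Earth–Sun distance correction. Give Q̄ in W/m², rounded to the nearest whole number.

289 W/m²

The sunset hour angle satisfies cos H_s = −tan φ tan δ = 0.1030, giving H_s = 84.09°. In radians, H_s = 1.4676.
H_s sin φ sin δ = 1.4676 × 0.6060 × -0.1340 = -0.1192.
cos φ cos δ sin H_s = 0.7955 × 0.9910 × 0.9947 = 0.7842.
Q̄ = (1365/π) × (-0.1192 + 0.7842) = 434.49 × 0.6650 = 288.94 W/m².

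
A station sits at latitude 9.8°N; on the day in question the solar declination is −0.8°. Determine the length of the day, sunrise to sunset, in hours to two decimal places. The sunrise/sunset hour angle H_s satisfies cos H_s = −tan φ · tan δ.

11.98 hours

The sunset hour angle satisfies cos H_s = −tan φ tan δ = 0.0024, giving H_s = 89.86°.
Day length = 2 H_s / 15° h⁻¹ = 179.72° / 15 = 11.981 h.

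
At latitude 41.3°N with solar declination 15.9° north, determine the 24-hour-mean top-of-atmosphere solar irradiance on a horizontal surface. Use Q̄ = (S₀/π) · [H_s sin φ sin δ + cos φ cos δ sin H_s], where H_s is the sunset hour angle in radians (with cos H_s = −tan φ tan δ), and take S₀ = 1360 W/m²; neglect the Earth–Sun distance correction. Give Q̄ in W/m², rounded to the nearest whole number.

446 W/m²

−tan φ tan δ = −(0.8785)(0.2849) = -0.2503; H_s = arccos(-0.2503) = 104.50°. In radians, H_s = 1.8239.
H_s sin φ sin δ = 1.8239 × 0.6600 × 0.2740 = 0.3298.
cos φ cos δ sin H_s = 0.7513 × 0.9617 × 0.9681 = 0.6995.
Q̄ = (1360/π) × (0.3298 + 0.6995) = 432.90 × 1.0293 = 445.58 W/m².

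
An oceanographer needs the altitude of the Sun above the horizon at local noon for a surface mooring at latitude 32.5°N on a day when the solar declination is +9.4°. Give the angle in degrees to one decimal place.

66.9°

At local solar noon the hour angle is zero, so the elevation is 90° − |φ − δ| = 90° − |32.5° − (9.4°)| = 90° − 23.1° = 66.9°.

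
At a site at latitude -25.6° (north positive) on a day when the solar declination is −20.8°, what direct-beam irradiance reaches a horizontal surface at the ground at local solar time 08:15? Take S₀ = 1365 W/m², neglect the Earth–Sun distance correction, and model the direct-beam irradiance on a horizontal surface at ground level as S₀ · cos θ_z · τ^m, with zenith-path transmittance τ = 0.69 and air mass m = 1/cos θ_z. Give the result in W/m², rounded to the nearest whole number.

467 W/m²

Hour angle H = 15° × (8.25 − 12) = -56.25°.
cos θ_z = sin(-25.6°) sin(-20.8°) + cos(-25.6°) cos(-20.8°) cos(-56.25°) = 0.1534 + 0.4684 = 0.6218.
Air mass m = 1/cos θ_z = 1/0.6218 = 1.608; τ^m = 0.69^1.608 = 0.5506.
Surface direct beam = 1365 × 0.6218 × 0.5506 = 467.33 W/m².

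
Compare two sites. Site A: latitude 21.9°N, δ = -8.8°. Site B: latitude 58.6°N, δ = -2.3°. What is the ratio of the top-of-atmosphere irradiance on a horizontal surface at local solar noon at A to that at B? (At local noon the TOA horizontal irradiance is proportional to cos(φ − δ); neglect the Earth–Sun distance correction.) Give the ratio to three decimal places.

A: cos θ_z = cos(21.9° − (-8.8°)) = 0.8599.
B: cos θ_z = cos(58.6° − (-2.3°)) = 0.4863.
Ratio A/B = 0.8599 / 0.4863 = 1.7683.

1.768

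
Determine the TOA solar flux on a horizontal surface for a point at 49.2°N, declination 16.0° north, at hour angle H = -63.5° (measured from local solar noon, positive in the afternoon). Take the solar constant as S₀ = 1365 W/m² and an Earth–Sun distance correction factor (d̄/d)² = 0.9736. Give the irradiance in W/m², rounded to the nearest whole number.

650 W/m²

With φ = 49.2°, δ = 16.0°, H = -63.50°: sin φ sin δ = 0.2087, cos φ cos δ cos H = 0.2803, so cos θ_z = 0.4890.
Top-of-atmosphere irradiance = S₀ (d̄/d)² cos θ_z = 1365 × 0.9736 × 0.4890 = 649.86 W/m².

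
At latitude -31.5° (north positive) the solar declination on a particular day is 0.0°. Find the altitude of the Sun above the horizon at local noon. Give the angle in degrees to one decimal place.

58.5°

At local solar noon the hour angle is zero, so the elevation is 90° − |φ − δ| = 90° − |-31.5° − (0.0°)| = 90° − 31.5° = 58.5°.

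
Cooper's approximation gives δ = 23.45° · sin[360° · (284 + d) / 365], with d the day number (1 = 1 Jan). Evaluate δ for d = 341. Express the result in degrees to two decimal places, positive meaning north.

360 × (284 + 341) / 365 = 616.438°; sin(616.438°) = -0.9721.
δ = 23.45 × -0.9721 = -22.796° ≈ -22.80°.

-22.80°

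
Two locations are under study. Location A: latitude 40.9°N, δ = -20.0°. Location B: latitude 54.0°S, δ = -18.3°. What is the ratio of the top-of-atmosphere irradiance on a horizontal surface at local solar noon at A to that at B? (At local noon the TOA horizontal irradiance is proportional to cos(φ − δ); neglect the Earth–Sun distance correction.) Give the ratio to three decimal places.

0.599

A: cos θ_z = cos(40.9° − (-20.0°)) = 0.4863.
B: cos θ_z = cos(-54.0° − (-18.3°)) = 0.8121.
Ratio A/B = 0.4863 / 0.8121 = 0.5988.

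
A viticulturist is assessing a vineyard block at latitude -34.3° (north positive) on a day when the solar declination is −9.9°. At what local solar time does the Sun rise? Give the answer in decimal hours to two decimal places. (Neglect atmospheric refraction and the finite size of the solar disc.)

5.54 h

The sunset hour angle satisfies cos H_s = −tan φ tan δ = -0.1191, giving H_s = 96.84°.
Sunrise is at 12 − H_s/15 = 12 − 6.456 = 5.544 h local solar time.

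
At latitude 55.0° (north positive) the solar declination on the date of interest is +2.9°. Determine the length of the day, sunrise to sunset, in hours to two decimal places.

12.55 hours

cos H_s = −tan(55.0°) · tan(2.9°) = -0.0723, so H_s = arccos(-0.0723) = 94.15°.
Day length = 2 H_s / 15° h⁻¹ = 188.30° / 15 = 12.553 h.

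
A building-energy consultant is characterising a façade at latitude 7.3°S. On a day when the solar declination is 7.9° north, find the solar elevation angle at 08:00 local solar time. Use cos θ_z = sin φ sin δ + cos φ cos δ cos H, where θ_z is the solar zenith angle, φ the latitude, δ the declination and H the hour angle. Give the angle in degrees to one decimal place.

Hour angle H = 15° × (8 − 12) = -60.00°.
With φ = -7.3°, δ = 7.9°, H = -60.00°: sin φ sin δ = -0.0175, cos φ cos δ cos H = 0.4912, so cos θ_z = 0.4737.
θ_z = arccos(0.4737) = 61.73°, so the elevation is 90° − 61.73° = 28.27°.

28.3°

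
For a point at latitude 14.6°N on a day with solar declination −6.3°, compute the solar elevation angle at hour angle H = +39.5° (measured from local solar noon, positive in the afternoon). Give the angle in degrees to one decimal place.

With φ = 14.6°, δ = -6.3°, H = 39.50°: sin φ sin δ = -0.0277, cos φ cos δ cos H = 0.7422, so cos θ_z = 0.7145.
θ_z = arccos(0.7145) = 44.40°, so the elevation is 90° − 44.40° = 45.60°.

45.6°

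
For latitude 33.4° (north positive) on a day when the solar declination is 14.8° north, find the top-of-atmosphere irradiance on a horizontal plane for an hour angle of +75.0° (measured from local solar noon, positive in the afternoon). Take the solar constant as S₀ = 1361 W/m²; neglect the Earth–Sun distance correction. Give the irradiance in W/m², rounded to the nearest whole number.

cos θ_z = sin(33.4°) sin(14.8°) + cos(33.4°) cos(14.8°) cos(75.00°) = 0.1406 + 0.2089 = 0.3495.
Top-of-atmosphere irradiance = S₀ cos θ_z = 1361 × 0.3495 = 475.67 W/m².

476 W/m²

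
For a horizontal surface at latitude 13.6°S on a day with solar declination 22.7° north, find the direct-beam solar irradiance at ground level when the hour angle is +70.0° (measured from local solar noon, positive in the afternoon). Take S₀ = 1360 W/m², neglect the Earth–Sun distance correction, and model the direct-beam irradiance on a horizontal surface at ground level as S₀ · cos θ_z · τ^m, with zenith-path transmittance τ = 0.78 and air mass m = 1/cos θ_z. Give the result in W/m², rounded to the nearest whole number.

cos θ_z = sin φ sin δ + cos φ cos δ cos H = (-0.2351)(0.3859) + (0.9720)(0.9225)(0.3420) = 0.2159.
Air mass m = 1/cos θ_z = 1/0.2159 = 4.632; τ^m = 0.78^4.632 = 0.3164.
Surface direct beam = 1360 × 0.2159 × 0.3164 = 92.90 W/m².

93 W/m²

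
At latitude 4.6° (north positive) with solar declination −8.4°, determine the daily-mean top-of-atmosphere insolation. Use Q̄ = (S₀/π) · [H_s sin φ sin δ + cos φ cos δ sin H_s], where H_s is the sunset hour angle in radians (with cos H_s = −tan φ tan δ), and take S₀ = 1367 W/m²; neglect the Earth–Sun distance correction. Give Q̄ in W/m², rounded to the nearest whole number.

−tan φ tan δ = −(0.0805)(-0.1477) = 0.0119; H_s = arccos(0.0119) = 89.32°. In radians, H_s = 1.5589.
H_s sin φ sin δ = 1.5589 × 0.0802 × -0.1461 = -0.0183.
cos φ cos δ sin H_s = 0.9968 × 0.9893 × 0.9999 = 0.9860.
Q̄ = (1367/π) × (-0.0183 + 0.9860) = 435.13 × 0.9677 = 421.08 W/m².

421 W/m²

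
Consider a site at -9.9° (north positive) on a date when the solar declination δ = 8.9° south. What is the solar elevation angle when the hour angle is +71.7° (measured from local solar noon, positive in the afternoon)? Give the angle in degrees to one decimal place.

cos θ_z = sin φ sin δ + cos φ cos δ cos H = (-0.1719)(-0.1547) + (0.9851)(0.9880)(0.3140) = 0.3322.
θ_z = arccos(0.3322) = 70.60°, so the elevation is 90° − 70.60° = 19.40°.

19.4°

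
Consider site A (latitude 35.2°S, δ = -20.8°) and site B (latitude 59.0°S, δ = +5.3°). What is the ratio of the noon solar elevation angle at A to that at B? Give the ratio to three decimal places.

2.942

A: 90° − |-35.2 − (-20.8)| = 75.60°.
B: 90° − |-59.0 − (5.3)| = 25.70°.
Ratio A/B = 75.6000 / 25.7000 = 2.9416.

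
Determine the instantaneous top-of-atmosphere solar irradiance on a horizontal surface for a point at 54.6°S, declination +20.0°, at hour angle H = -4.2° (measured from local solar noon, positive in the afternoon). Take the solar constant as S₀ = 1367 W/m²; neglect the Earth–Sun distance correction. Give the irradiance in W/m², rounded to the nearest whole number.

361 W/m²

cos θ_z = sin(-54.6°) sin(20.0°) + cos(-54.6°) cos(20.0°) cos(-4.20°) = -0.2788 + 0.5429 = 0.2641.
Top-of-atmosphere irradiance = S₀ cos θ_z = 1367 × 0.2641 = 361.02 W/m².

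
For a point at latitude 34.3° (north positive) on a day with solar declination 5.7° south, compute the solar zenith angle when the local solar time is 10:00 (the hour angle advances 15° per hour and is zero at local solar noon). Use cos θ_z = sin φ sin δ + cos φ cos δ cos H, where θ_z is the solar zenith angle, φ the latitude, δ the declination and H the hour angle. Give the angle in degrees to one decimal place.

49.0°

Hour angle H = 15° × (10 − 12) = -30.00°.
cos θ_z = sin φ sin δ + cos φ cos δ cos H = (0.5635)(-0.0993) + (0.8261)(0.9951)(0.8660) = 0.6559.
θ_z = arccos(0.6559) = 49.01°.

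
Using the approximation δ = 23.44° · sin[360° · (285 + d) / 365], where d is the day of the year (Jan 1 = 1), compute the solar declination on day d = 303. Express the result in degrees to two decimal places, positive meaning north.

360 × (285 + 303) / 365 = 579.945°; sin(579.945°) = -0.6421.
δ = 23.44 × -0.6421 = -15.051° ≈ -15.05°.

-15.05°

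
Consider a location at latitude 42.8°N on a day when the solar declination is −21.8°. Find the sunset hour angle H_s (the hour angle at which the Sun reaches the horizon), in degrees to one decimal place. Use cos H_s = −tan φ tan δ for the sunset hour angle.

68.3°

The sunset hour angle satisfies cos H_s = −tan φ tan δ = 0.3704, giving H_s = 68.26°.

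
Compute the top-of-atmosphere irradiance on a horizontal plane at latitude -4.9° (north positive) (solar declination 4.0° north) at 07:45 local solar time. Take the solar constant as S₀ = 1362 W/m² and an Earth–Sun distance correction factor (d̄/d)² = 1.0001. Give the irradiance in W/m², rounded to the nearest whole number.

591 W/m²

Hour angle H = 15° × (7.75 − 12) = -63.75°.
With φ = -4.9°, δ = 4.0°, H = -63.75°: sin φ sin δ = -0.0060, cos φ cos δ cos H = 0.4396, so cos θ_z = 0.4336.
Top-of-atmosphere irradiance = S₀ (d̄/d)² cos θ_z = 1362 × 1.0001 × 0.4336 = 590.62 W/m².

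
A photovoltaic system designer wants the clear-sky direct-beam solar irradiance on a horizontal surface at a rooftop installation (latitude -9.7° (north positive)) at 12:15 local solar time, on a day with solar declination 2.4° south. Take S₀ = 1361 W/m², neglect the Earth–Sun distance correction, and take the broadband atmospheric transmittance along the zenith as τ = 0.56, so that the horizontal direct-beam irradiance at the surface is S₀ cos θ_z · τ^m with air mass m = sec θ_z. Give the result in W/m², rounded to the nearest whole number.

Hour angle H = 15° × (12.25 − 12) = 3.75°.
With φ = -9.7°, δ = -2.4°, H = 3.75°: sin φ sin δ = 0.0071, cos φ cos δ cos H = 0.9827, so cos θ_z = 0.9898.
Air mass m = 1/cos θ_z = 1/0.9898 = 1.010; τ^m = 0.56^1.010 = 0.5568.
Surface direct beam = 1361 × 0.9898 × 0.5568 = 750.08 W/m².

750 W/m²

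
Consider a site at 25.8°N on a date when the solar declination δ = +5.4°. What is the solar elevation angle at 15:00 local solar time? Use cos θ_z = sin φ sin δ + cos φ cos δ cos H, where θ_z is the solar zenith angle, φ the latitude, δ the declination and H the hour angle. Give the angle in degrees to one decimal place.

Hour angle H = 15° × (15 − 12) = 45.00°.
With φ = 25.8°, δ = 5.4°, H = 45.00°: sin φ sin δ = 0.0410, cos φ cos δ cos H = 0.6338, so cos θ_z = 0.6748.
θ_z = arccos(0.6748) = 47.56°, so the elevation is 90° − 47.56° = 42.44°.

42.4°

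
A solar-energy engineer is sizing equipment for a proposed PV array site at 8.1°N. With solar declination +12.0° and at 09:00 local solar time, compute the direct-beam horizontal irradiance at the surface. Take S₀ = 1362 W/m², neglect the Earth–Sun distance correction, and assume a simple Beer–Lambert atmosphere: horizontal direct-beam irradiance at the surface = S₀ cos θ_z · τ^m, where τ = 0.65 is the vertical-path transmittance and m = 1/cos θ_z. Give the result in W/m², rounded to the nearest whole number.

532 W/m²

Hour angle H = 15° × (9 − 12) = -45.00°.
cos θ_z = sin φ sin δ + cos φ cos δ cos H = (0.1409)(0.2079) + (0.9900)(0.9781)(0.7071) = 0.7140.
Air mass m = 1/cos θ_z = 1/0.7140 = 1.401; τ^m = 0.65^1.401 = 0.5469.
Surface direct beam = 1362 × 0.7140 × 0.5469 = 531.84 W/m².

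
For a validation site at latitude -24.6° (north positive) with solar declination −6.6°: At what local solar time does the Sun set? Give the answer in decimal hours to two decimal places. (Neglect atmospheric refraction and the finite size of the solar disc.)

The sunset hour angle satisfies cos H_s = −tan φ tan δ = -0.0530, giving H_s = 93.04°.
Sunset is at 12 + H_s/15 = 12 + 6.203 = 18.203 h local solar time.

18.20 h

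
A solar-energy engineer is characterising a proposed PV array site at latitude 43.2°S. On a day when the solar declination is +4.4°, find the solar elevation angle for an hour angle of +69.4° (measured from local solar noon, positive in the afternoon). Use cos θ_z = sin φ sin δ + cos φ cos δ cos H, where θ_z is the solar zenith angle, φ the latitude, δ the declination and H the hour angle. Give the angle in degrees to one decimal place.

11.7°

cos θ_z = sin φ sin δ + cos φ cos δ cos H = (-0.6845)(0.0767) + (0.7290)(0.9971)(0.3518) = 0.2032.
θ_z = arccos(0.2032) = 78.28°, so the elevation is 90° − 78.28° = 11.72°.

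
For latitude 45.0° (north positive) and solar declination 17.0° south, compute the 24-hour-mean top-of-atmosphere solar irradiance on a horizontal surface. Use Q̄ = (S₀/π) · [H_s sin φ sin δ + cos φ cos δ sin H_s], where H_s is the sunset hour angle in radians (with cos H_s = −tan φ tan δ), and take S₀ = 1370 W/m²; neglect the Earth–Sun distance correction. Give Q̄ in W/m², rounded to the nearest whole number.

−tan φ tan δ = −(1.0000)(-0.3057) = 0.3057; H_s = arccos(0.3057) = 72.20°. In radians, H_s = 1.2601.
H_s sin φ sin δ = 1.2601 × 0.7071 × -0.2924 = -0.2605.
cos φ cos δ sin H_s = 0.7071 × 0.9563 × 0.9521 = 0.6438.
Q̄ = (1370/π) × (-0.2605 + 0.6438) = 436.08 × 0.3833 = 167.15 W/m².

167 W/m²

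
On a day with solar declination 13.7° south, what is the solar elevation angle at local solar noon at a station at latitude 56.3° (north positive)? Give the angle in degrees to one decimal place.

20.0°

At local solar noon the hour angle is zero, so the elevation is 90° − |φ − δ| = 90° − |56.3° − (-13.7°)| = 90° − 70.0° = 20.0°.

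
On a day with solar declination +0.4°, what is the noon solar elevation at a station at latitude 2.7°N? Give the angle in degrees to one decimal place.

At local solar noon the hour angle is zero, so the elevation is 90° − |φ − δ| = 90° − |2.7° − (0.4°)| = 90° − 2.3° = 87.7°.

87.7°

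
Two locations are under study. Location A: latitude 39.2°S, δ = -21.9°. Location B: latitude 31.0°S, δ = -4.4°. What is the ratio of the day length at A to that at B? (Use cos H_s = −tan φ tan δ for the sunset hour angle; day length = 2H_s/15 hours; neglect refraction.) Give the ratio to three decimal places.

A: H_s = arccos(−tan -39.2° · tan -21.9°) = 109.14°, so 2H_s/15 = 14.5520 h.
B: H_s = arccos(−tan -31.0° · tan -4.4°) = 92.65°, so 2H_s/15 = 12.3533 h.
Ratio A/B = 14.5520 / 12.3533 = 1.1780.

1.178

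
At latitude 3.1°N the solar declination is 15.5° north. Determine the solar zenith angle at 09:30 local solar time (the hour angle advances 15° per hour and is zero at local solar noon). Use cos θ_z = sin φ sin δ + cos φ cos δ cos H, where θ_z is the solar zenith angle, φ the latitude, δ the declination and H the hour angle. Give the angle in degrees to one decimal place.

Hour angle H = 15° × (9.5 − 12) = -37.50°.
cos θ_z = sin(3.1°) sin(15.5°) + cos(3.1°) cos(15.5°) cos(-37.50°) = 0.0145 + 0.7634 = 0.7779.
θ_z = arccos(0.7779) = 38.93°.

38.9°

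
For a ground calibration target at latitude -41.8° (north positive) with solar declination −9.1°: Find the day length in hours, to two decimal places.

The sunset hour angle satisfies cos H_s = −tan φ tan δ = -0.1432, giving H_s = 98.23°.
Day length = 2 H_s / 15° h⁻¹ = 196.46° / 15 = 13.097 h.

13.10 hours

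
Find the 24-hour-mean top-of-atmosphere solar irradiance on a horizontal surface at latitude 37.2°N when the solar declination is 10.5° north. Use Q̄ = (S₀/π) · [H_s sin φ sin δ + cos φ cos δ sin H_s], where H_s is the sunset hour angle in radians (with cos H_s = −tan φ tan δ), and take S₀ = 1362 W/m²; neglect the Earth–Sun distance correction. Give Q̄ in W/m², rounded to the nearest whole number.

−tan φ tan δ = −(0.7590)(0.1853) = -0.1406; H_s = arccos(-0.1406) = 98.08°. In radians, H_s = 1.7118.
H_s sin φ sin δ = 1.7118 × 0.6046 × 0.1822 = 0.1886.
cos φ cos δ sin H_s = 0.7965 × 0.9833 × 0.9901 = 0.7754.
Q̄ = (1362/π) × (0.1886 + 0.7754) = 433.54 × 0.9640 = 417.93 W/m².

418 W/m²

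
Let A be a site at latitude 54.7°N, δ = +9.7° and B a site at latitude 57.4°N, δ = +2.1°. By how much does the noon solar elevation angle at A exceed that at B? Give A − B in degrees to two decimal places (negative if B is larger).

+10.30°

A: 90° − |54.7 − (9.7)| = 45.00°.
B: 90° − |57.4 − (2.1)| = 34.70°.
A − B = 45.00 − 34.70 = 10.30°.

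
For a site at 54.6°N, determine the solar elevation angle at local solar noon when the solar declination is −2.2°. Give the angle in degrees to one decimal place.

At local solar noon the hour angle is zero, so the elevation is 90° − |φ − δ| = 90° − |54.6° − (-2.2°)| = 90° − 56.8° = 33.2°.

33.2°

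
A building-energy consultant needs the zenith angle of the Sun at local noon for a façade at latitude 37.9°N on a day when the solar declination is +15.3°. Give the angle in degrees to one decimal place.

22.6°

At local solar noon the hour angle is zero, so the zenith angle is |φ − δ| = |37.9° − (15.3°)| = 22.6°.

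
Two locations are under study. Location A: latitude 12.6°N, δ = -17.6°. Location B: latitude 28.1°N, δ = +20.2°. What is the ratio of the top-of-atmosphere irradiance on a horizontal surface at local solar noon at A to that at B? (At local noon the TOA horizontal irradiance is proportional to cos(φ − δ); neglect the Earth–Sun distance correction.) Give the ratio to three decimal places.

A: cos θ_z = cos(12.6° − (-17.6°)) = 0.8643.
B: cos θ_z = cos(28.1° − (20.2°)) = 0.9905.
Ratio A/B = 0.8643 / 0.9905 = 0.8726.

0.873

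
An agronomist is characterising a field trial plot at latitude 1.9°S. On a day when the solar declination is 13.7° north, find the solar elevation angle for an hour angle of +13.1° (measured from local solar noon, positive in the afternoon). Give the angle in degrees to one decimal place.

69.7°

cos θ_z = sin(-1.9°) sin(13.7°) + cos(-1.9°) cos(13.7°) cos(13.10°) = -0.0079 + 0.9457 = 0.9378.
θ_z = arccos(0.9378) = 20.31°, so the elevation is 90° − 20.31° = 69.69°.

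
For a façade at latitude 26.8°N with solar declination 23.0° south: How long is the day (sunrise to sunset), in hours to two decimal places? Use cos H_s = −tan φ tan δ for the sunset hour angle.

10.35 hours

−tan φ tan δ = −(0.5051)(-0.4245) = 0.2144; H_s = arccos(0.2144) = 77.62°.
Day length = 2 H_s / 15° h⁻¹ = 155.24° / 15 = 10.349 h.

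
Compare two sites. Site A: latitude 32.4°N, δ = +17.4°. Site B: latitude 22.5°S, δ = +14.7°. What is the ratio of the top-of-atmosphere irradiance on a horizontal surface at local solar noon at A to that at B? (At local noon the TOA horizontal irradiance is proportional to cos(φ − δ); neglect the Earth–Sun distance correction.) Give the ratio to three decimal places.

1.213

A: cos θ_z = cos(32.4° − (17.4°)) = 0.9659.
B: cos θ_z = cos(-22.5° − (14.7°)) = 0.7965.
Ratio A/B = 0.9659 / 0.7965 = 1.2127.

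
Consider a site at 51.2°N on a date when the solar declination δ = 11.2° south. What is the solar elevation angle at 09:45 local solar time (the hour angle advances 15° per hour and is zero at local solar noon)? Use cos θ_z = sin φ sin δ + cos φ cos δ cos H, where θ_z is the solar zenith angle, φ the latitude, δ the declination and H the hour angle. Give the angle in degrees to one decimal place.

Hour angle H = 15° × (9.75 − 12) = -33.75°.
cos θ_z = sin(51.2°) sin(-11.2°) + cos(51.2°) cos(-11.2°) cos(-33.75°) = -0.1514 + 0.5111 = 0.3597.
θ_z = arccos(0.3597) = 68.92°, so the elevation is 90° − 68.92° = 21.08°.

21.1°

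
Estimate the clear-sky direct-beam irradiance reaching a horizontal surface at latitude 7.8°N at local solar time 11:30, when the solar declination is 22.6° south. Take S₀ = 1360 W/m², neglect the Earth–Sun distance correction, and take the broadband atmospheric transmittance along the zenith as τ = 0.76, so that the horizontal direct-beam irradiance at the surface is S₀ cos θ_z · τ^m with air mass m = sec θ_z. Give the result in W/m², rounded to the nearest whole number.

Hour angle H = 15° × (11.5 − 12) = -7.50°.
cos θ_z = sin φ sin δ + cos φ cos δ cos H = (0.1357)(-0.3843) + (0.9907)(0.9232)(0.9914) = 0.8546.
Air mass m = 1/cos θ_z = 1/0.8546 = 1.170; τ^m = 0.76^1.170 = 0.7254.
Surface direct beam = 1360 × 0.8546 × 0.7254 = 843.10 W/m².

843 W/m²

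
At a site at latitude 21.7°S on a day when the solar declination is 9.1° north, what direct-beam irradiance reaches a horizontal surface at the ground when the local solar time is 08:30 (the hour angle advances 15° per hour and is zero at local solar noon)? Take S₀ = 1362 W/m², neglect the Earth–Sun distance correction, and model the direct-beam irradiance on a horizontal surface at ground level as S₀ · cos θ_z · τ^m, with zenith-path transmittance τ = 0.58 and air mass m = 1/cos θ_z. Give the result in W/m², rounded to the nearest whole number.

Hour angle H = 15° × (8.5 − 12) = -52.50°.
With φ = -21.7°, δ = 9.1°, H = -52.50°: sin φ sin δ = -0.0585, cos φ cos δ cos H = 0.5585, so cos θ_z = 0.5000.
Air mass m = 1/cos θ_z = 1/0.5000 = 2.000; τ^m = 0.58^2.000 = 0.3364.
Surface direct beam = 1362 × 0.5000 × 0.3364 = 229.09 W/m².

229 W/m²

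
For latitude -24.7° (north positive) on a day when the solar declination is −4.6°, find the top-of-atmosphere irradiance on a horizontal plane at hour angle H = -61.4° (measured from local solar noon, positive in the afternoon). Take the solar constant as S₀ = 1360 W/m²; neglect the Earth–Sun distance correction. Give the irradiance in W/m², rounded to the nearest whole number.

cos θ_z = sin φ sin δ + cos φ cos δ cos H = (-0.4179)(-0.0802) + (0.9085)(0.9968)(0.4787) = 0.4670.
Top-of-atmosphere irradiance = S₀ cos θ_z = 1360 × 0.4670 = 635.12 W/m².

635 W/m²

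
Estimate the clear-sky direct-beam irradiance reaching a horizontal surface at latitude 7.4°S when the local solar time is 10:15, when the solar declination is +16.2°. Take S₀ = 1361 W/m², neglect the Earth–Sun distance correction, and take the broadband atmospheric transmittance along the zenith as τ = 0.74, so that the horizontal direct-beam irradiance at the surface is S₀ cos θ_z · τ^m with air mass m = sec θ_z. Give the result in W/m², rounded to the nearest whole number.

Hour angle H = 15° × (10.25 − 12) = -26.25°.
With φ = -7.4°, δ = 16.2°, H = -26.25°: sin φ sin δ = -0.0359, cos φ cos δ cos H = 0.8541, so cos θ_z = 0.8182.
Air mass m = 1/cos θ_z = 1/0.8182 = 1.222; τ^m = 0.74^1.222 = 0.6922.
Surface direct beam = 1361 × 0.8182 × 0.6922 = 770.81 W/m².

771 W/m²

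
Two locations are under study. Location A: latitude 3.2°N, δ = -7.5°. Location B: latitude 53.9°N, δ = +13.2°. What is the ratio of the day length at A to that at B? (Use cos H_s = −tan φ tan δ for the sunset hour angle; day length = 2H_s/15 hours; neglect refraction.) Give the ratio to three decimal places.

0.824

A: H_s = arccos(−tan 3.2° · tan -7.5°) = 89.58°, so 2H_s/15 = 11.9440 h.
B: H_s = arccos(−tan 53.9° · tan 13.2°) = 108.76°, so 2H_s/15 = 14.5013 h.
Ratio A/B = 11.9440 / 14.5013 = 0.8237.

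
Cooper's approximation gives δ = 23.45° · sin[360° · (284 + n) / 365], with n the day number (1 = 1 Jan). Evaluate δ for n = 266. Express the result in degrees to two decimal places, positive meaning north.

360 × (284 + 266) / 365 = 542.466°; sin(542.466°) = -0.0430.
δ = 23.45 × -0.0430 = -1.008° ≈ -1.01°.

-1.01°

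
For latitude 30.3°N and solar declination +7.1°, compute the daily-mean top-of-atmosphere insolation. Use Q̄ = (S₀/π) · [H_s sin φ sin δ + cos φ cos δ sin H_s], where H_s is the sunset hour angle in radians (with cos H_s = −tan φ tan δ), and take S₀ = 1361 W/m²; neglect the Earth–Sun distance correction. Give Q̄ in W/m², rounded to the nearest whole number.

cos H_s = −tan(30.3°) · tan(7.1°) = -0.0728, so H_s = arccos(-0.0728) = 94.17°. In radians, H_s = 1.6436.
H_s sin φ sin δ = 1.6436 × 0.5045 × 0.1236 = 0.1025.
cos φ cos δ sin H_s = 0.8634 × 0.9923 × 0.9974 = 0.8545.
Q̄ = (1361/π) × (0.1025 + 0.8545) = 433.22 × 0.9570 = 414.59 W/m².

415 W/m²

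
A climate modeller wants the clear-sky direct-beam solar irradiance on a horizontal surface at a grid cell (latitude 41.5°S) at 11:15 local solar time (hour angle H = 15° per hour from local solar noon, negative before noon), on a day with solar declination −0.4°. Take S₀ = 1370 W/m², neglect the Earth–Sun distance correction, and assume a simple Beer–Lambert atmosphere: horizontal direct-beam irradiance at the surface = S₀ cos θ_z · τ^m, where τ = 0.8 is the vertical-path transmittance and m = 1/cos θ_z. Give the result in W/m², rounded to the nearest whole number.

Hour angle H = 15° × (11.25 − 12) = -11.25°.
cos θ_z = sin(-41.5°) sin(-0.4°) + cos(-41.5°) cos(-0.4°) cos(-11.25°) = 0.0046 + 0.7345 = 0.7391.
Air mass m = 1/cos θ_z = 1/0.7391 = 1.353; τ^m = 0.8^1.353 = 0.7394.
Surface direct beam = 1370 × 0.7391 × 0.7394 = 748.69 W/m².

749 W/m²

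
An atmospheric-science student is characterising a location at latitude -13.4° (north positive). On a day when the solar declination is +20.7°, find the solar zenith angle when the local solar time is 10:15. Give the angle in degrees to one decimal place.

42.8°

Hour angle H = 15° × (10.25 − 12) = -26.25°.
cos θ_z = sin φ sin δ + cos φ cos δ cos H = (-0.2317)(0.3535) + (0.9728)(0.9354)(0.8969) = 0.7342.
θ_z = arccos(0.7342) = 42.76°.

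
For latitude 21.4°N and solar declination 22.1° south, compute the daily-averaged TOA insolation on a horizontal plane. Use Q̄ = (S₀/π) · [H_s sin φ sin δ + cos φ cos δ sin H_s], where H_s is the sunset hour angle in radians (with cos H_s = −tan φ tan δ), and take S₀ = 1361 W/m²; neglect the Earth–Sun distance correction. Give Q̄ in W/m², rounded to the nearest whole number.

285 W/m²

The sunset hour angle satisfies cos H_s = −tan φ tan δ = 0.1591, giving H_s = 80.85°. In radians, H_s = 1.4111.
H_s sin φ sin δ = 1.4111 × 0.3649 × -0.3762 = -0.1937.
cos φ cos δ sin H_s = 0.9311 × 0.9265 × 0.9873 = 0.8517.
Q̄ = (1361/π) × (-0.1937 + 0.8517) = 433.22 × 0.6580 = 285.06 W/m².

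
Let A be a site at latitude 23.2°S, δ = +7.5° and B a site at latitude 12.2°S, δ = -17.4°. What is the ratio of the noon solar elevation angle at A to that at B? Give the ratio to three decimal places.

A: 90° − |-23.2 − (7.5)| = 59.30°.
B: 90° − |-12.2 − (-17.4)| = 84.80°.
Ratio A/B = 59.3000 / 84.8000 = 0.6993.

0.699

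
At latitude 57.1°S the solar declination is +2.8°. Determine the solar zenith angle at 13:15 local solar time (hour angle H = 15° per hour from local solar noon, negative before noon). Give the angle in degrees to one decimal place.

61.8°

Hour angle H = 15° × (13.25 − 12) = 18.75°.
With φ = -57.1°, δ = 2.8°, H = 18.75°: sin φ sin δ = -0.0410, cos φ cos δ cos H = 0.5137, so cos θ_z = 0.4727.
θ_z = arccos(0.4727) = 61.79°.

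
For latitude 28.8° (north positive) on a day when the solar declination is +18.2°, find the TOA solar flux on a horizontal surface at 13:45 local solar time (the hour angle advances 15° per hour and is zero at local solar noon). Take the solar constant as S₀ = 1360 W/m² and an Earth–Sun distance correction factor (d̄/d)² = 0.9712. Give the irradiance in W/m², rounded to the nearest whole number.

Hour angle H = 15° × (13.75 − 12) = 26.25°.
cos θ_z = sin φ sin δ + cos φ cos δ cos H = (0.4818)(0.3123) + (0.8763)(0.9500)(0.8969) = 0.8971.
Top-of-atmosphere irradiance = S₀ (d̄/d)² cos θ_z = 1360 × 0.9712 × 0.8971 = 1184.92 W/m².

1185 W/m²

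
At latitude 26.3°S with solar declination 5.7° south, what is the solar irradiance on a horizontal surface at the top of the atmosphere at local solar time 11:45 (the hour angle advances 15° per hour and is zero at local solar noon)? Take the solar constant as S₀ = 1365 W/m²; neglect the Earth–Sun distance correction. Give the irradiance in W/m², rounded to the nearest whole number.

1275 W/m²

Hour angle H = 15° × (11.75 − 12) = -3.75°.
cos θ_z = sin φ sin δ + cos φ cos δ cos H = (-0.4431)(-0.0993) + (0.8965)(0.9951)(0.9979) = 0.9342.
Top-of-atmosphere irradiance = S₀ cos θ_z = 1365 × 0.9342 = 1275.18 W/m².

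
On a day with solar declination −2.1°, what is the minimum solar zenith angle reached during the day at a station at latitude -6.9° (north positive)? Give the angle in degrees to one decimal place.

4.8°

At local solar noon the hour angle is zero, so the zenith angle is |φ − δ| = |-6.9° − (-2.1°)| = 4.8°.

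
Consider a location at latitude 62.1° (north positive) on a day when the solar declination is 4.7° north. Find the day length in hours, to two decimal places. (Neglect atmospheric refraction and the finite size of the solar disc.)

13.19 hours

The sunset hour angle satisfies cos H_s = −tan φ tan δ = -0.1553, giving H_s = 98.93°.
Day length = 2 H_s / 15° h⁻¹ = 197.86° / 15 = 13.191 h.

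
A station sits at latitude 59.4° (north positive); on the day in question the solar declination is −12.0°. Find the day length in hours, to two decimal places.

cos H_s = −tan(59.4°) · tan(-12.0°) = 0.3594, so H_s = arccos(0.3594) = 68.94°.
Day length = 2 H_s / 15° h⁻¹ = 137.88° / 15 = 9.192 h.

9.19 hours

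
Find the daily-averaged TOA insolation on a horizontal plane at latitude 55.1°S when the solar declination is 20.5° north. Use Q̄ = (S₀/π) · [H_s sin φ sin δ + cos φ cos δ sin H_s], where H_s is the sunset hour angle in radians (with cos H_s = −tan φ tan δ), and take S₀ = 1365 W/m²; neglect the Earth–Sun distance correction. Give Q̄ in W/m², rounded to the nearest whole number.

71 W/m²

cos H_s = −tan(-55.1°) · tan(20.5°) = 0.5360, so H_s = arccos(0.5360) = 57.59°. In radians, H_s = 1.0051.
H_s sin φ sin δ = 1.0051 × -0.8202 × 0.3502 = -0.2887.
cos φ cos δ sin H_s = 0.5721 × 0.9367 × 0.8442 = 0.4524.
Q̄ = (1365/π) × (-0.2887 + 0.4524) = 434.49 × 0.1637 = 71.13 W/m².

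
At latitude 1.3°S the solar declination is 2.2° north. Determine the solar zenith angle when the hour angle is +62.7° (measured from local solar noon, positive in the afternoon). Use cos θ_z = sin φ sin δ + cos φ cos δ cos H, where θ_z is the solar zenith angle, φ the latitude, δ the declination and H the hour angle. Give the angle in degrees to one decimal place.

With φ = -1.3°, δ = 2.2°, H = 62.70°: sin φ sin δ = -0.0009, cos φ cos δ cos H = 0.4582, so cos θ_z = 0.4573.
θ_z = arccos(0.4573) = 62.79°.

62.8°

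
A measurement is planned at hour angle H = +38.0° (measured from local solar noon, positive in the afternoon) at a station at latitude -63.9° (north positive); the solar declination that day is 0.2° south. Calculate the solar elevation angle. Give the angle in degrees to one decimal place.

20.5°

cos θ_z = sin(-63.9°) sin(-0.2°) + cos(-63.9°) cos(-0.2°) cos(38.00°) = 0.0031 + 0.3467 = 0.3498.
θ_z = arccos(0.3498) = 69.52°, so the elevation is 90° − 69.52° = 20.48°.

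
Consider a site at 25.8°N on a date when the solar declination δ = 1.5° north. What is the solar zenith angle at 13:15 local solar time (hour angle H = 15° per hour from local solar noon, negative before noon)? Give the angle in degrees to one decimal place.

30.3°

Hour angle H = 15° × (13.25 − 12) = 18.75°.
With φ = 25.8°, δ = 1.5°, H = 18.75°: sin φ sin δ = 0.0114, cos φ cos δ cos H = 0.8522, so cos θ_z = 0.8636.
θ_z = arccos(0.8636) = 30.28°.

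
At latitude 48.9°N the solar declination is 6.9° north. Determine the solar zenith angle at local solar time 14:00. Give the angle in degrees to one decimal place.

Hour angle H = 15° × (14 − 12) = 30.00°.
cos θ_z = sin φ sin δ + cos φ cos δ cos H = (0.7536)(0.1201) + (0.6574)(0.9928)(0.8660) = 0.6557.
θ_z = arccos(0.6557) = 49.03°.

49.0°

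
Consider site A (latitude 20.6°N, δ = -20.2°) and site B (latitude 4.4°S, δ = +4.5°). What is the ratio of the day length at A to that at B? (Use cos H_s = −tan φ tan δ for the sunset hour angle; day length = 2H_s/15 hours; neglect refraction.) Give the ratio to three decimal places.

A: H_s = arccos(−tan 20.6° · tan -20.2°) = 82.05°, so 2H_s/15 = 10.9400 h.
B: H_s = arccos(−tan -4.4° · tan 4.5°) = 89.65°, so 2H_s/15 = 11.9533 h.
Ratio A/B = 10.9400 / 11.9533 = 0.9152.

0.915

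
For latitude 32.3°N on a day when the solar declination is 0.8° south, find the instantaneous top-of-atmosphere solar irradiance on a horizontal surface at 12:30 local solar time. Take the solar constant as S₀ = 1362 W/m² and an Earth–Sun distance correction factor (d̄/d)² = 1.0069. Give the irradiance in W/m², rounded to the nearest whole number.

1139 W/m²

Hour angle H = 15° × (12.5 − 12) = 7.50°.
cos θ_z = sin(32.3°) sin(-0.8°) + cos(32.3°) cos(-0.8°) cos(7.50°) = -0.0075 + 0.8379 = 0.8304.
Top-of-atmosphere irradiance = S₀ (d̄/d)² cos θ_z = 1362 × 1.0069 × 0.8304 = 1138.81 W/m².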